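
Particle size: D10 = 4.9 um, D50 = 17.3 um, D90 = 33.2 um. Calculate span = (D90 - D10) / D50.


Span = (33.2 - 4.9) / 17.3 = 28.3 / 17.3 = 1.636

1.636


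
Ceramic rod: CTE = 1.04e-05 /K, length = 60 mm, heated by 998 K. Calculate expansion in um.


dL = 1.04e-05 * 60 * 998 * 1000 = 622.752 um

622.752


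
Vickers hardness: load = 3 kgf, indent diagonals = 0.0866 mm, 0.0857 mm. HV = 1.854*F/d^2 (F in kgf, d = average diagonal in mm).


d_avg = (0.0866+0.0857)/2 = 0.08615 mm
HV = 1.854*3/0.08615^2 = 749

749


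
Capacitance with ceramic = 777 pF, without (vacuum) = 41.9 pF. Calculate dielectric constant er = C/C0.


er = 777 / 41.9 = 18.54

18.54


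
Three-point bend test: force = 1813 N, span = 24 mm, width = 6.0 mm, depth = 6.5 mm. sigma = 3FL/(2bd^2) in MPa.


sigma = 3*1813*24/(2*6.0*6.5^2) = 257.5 MPa

257.5


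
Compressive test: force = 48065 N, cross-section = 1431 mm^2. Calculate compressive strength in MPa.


CS = 48065 / 1431 = 33.6 MPa

33.6


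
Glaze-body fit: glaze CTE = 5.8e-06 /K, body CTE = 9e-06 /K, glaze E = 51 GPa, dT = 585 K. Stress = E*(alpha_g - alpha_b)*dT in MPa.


Stress = 51*1000*(5.8e-06 - 9e-06)*585 = -95.5 MPa

-95.5


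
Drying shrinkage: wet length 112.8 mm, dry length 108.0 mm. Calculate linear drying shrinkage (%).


DS = (112.8 - 108.0) / 112.8 * 100 = 4.26%

4.26


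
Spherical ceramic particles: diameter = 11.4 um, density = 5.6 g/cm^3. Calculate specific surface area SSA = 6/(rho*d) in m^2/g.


SSA = 6 / (5.6 * 11.4) = 0.094 m^2/g

0.094


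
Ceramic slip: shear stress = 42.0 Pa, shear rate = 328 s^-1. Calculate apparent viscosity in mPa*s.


eta = tau/gamma * 1000 = 42.0/328 * 1000 = 128.0 mPa*s

128.0


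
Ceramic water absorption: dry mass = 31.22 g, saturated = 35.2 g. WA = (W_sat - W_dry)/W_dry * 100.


WA = (35.2 - 31.22) / 31.22 * 100 = 12.75%

12.75


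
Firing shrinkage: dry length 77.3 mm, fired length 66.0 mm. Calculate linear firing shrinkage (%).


FS = (77.3 - 66.0) / 77.3 * 100 = 14.62%

14.62


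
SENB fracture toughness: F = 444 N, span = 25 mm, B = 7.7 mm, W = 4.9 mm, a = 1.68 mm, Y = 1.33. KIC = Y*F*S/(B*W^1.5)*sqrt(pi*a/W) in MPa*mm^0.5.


KIC = 1.33*444*25/(7.7*4.9^1.5)*sqrt(pi*1.68/4.9) = 183.45

183.45


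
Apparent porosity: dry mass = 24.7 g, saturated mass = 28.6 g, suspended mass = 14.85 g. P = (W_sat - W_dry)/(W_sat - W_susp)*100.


P = (28.6 - 24.7) / (28.6 - 14.85) * 100 = 3.9 / 13.75 * 100 = 28.4%

28.4


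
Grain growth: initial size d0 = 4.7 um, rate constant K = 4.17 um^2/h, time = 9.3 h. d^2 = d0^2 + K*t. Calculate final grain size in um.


d^2 = 4.7^2 + 4.17*9.3 = 60.871
d = sqrt(60.871) = 7.8 um

7.8


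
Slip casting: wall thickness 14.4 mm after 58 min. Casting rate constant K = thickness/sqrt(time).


K = 14.4 / sqrt(58) = 14.4 / 7.6158 = 1.891 mm/min^0.5

1.891


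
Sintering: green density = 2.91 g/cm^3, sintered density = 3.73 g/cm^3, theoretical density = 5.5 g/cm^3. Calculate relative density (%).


Relative = 3.73 / 5.5 * 100 = 67.8%

67.8


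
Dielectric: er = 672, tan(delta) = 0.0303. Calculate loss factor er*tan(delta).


Loss = 672 * 0.0303 = 20.362

20.362


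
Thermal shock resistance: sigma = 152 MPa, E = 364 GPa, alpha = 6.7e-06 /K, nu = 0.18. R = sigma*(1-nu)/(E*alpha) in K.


R = 152*(1-0.18)/(364*1000*6.7e-06) = 51 K

51


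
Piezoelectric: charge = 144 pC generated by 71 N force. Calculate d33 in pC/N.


d33 = 144 / 71 = 2.0 pC/N

2.0


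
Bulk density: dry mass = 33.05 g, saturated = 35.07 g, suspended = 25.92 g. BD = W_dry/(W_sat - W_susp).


BD = 33.05 / (35.07 - 25.92) = 33.05 / 9.15 = 3.612 g/cm^3

3.612


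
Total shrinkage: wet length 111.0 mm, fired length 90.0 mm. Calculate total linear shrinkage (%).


TS = (111.0 - 90.0) / 111.0 * 100 = 18.92%

18.92


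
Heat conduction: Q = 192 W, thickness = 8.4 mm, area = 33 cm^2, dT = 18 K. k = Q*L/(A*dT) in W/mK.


k = 192*8.4/1000/(33/10000*18) = 27.15 W/mK

27.15


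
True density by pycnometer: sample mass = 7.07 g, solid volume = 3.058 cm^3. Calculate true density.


TD = 7.07 / 3.058 = 2.312 g/cm^3

2.312


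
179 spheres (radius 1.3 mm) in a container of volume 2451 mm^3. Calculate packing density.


V_sphere = 4/3*pi*1.3^3 = 9.2028 mm^3
Total V = 179*9.2028 = 1647.3012 mm^3
PD = 1647.3012 / 2451 = 0.672

0.672


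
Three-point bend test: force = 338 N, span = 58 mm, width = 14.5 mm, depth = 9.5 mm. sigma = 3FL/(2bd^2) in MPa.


sigma = 3*338*58/(2*14.5*9.5^2) = 22.5 MPa

22.5


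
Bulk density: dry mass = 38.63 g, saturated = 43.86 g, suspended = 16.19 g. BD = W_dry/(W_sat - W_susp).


BD = 38.63 / (43.86 - 16.19) = 38.63 / 27.67 = 1.396 g/cm^3

1.396


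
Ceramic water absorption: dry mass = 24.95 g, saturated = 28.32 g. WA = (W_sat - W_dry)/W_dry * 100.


WA = (28.32 - 24.95) / 24.95 * 100 = 13.51%

13.51


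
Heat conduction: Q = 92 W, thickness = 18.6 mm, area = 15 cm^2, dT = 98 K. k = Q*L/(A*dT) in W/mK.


k = 92*18.6/1000/(15/10000*98) = 11.64 W/mK

11.64


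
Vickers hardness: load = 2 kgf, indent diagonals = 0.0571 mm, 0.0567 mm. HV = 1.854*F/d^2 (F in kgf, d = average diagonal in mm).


d_avg = (0.0571+0.0567)/2 = 0.0569 mm
HV = 1.854*2/0.0569^2 = 1145

1145


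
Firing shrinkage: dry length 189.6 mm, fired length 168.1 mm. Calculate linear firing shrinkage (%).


FS = (189.6 - 168.1) / 189.6 * 100 = 11.34%

11.34


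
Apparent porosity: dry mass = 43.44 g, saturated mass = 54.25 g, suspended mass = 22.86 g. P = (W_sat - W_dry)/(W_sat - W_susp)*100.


P = (54.25 - 43.44) / (54.25 - 22.86) * 100 = 10.81 / 31.39 * 100 = 34.4%

34.4


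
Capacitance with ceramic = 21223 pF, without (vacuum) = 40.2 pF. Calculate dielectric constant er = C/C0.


er = 21223 / 40.2 = 527.94

527.94


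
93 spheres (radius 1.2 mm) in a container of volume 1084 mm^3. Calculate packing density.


V_sphere = 4/3*pi*1.2^3 = 7.2382 mm^3
Total V = 93*7.2382 = 673.1526 mm^3
PD = 673.1526 / 1084 = 0.621

0.621


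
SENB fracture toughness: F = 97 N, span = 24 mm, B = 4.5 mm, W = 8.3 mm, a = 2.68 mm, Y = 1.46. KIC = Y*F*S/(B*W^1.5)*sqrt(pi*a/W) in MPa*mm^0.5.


KIC = 1.46*97*24/(4.5*8.3^1.5)*sqrt(pi*2.68/8.3) = 31.81

31.81


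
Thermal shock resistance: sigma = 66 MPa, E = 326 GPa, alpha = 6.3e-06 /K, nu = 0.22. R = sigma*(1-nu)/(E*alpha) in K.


R = 66*(1-0.22)/(326*1000*6.3e-06) = 25 K

25


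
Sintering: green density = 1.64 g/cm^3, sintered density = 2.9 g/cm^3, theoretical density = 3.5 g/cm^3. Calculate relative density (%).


Relative = 2.9 / 3.5 * 100 = 82.9%

82.9


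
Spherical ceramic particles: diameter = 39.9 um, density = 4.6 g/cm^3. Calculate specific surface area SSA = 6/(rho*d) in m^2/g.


SSA = 6 / (4.6 * 39.9) = 0.033 m^2/g

0.033


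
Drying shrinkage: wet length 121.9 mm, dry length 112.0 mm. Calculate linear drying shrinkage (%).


DS = (121.9 - 112.0) / 121.9 * 100 = 8.12%

8.12


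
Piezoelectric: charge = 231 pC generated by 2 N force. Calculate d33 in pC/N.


d33 = 231 / 2 = 115.5 pC/N

115.5


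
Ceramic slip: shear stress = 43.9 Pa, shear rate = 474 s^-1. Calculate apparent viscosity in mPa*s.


eta = tau/gamma * 1000 = 43.9/474 * 1000 = 92.6 mPa*s

92.6


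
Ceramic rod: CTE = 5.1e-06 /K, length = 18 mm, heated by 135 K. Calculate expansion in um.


dL = 5.1e-06 * 18 * 135 * 1000 = 12.393 um

12.393


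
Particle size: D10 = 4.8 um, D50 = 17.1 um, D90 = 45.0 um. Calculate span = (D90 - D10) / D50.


Span = (45.0 - 4.8) / 17.1 = 40.2 / 17.1 = 2.351

2.351


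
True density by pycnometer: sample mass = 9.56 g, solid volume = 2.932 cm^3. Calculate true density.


TD = 9.56 / 2.932 = 3.261 g/cm^3

3.261


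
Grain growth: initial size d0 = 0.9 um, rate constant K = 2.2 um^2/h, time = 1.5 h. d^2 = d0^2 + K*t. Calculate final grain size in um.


d^2 = 0.9^2 + 2.2*1.5 = 4.11
d = sqrt(4.11) = 2.03 um

2.03


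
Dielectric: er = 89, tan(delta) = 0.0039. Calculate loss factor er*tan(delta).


Loss = 89 * 0.0039 = 0.347

0.347


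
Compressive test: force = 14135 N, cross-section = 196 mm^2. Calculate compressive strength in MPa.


CS = 14135 / 196 = 72.1 MPa

72.1


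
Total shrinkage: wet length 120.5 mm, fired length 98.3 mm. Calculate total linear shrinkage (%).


TS = (120.5 - 98.3) / 120.5 * 100 = 18.42%

18.42


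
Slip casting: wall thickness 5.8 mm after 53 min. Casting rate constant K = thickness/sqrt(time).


K = 5.8 / sqrt(53) = 5.8 / 7.2801 = 0.797 mm/min^0.5

0.797


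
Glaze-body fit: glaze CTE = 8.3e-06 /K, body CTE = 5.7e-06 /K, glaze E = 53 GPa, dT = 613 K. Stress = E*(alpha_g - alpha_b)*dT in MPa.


Stress = 53*1000*(8.3e-06 - 5.7e-06)*613 = 84.5 MPa

84.5


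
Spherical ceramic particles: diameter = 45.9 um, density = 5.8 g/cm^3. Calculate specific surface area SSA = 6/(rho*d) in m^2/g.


SSA = 6 / (5.8 * 45.9) = 0.023 m^2/g

0.023


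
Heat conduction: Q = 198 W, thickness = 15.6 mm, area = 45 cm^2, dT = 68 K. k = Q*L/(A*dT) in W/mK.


k = 198*15.6/1000/(45/10000*68) = 10.09 W/mK

10.09


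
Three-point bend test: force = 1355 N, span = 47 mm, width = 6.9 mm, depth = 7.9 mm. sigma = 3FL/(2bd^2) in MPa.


sigma = 3*1355*47/(2*6.9*7.9^2) = 221.8 MPa

221.8


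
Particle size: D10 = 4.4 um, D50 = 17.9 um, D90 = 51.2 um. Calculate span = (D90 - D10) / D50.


Span = (51.2 - 4.4) / 17.9 = 46.8 / 17.9 = 2.615

2.615


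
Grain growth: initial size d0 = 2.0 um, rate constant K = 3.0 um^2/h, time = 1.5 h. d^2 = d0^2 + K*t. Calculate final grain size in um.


d^2 = 2.0^2 + 3.0*1.5 = 8.5
d = sqrt(8.5) = 2.92 um

2.92


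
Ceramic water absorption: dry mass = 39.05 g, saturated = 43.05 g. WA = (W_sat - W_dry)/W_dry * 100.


WA = (43.05 - 39.05) / 39.05 * 100 = 10.24%

10.24


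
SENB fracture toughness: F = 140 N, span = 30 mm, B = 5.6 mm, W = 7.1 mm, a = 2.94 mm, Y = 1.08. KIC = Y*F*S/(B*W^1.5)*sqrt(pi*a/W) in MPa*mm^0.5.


KIC = 1.08*140*30/(5.6*7.1^1.5)*sqrt(pi*2.94/7.1) = 48.83

48.83


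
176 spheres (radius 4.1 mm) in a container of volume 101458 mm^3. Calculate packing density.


V_sphere = 4/3*pi*4.1^3 = 288.6956 mm^3
Total V = 176*288.6956 = 50810.4256 mm^3
PD = 50810.4256 / 101458 = 0.501

0.501


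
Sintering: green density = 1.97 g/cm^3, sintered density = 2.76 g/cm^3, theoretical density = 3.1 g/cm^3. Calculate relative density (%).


Relative = 2.76 / 3.1 * 100 = 89.0%

89.0


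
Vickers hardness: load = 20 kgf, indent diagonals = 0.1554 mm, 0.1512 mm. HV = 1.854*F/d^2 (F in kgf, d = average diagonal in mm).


d_avg = (0.1554+0.1512)/2 = 0.1533 mm
HV = 1.854*20/0.1533^2 = 1578

1578


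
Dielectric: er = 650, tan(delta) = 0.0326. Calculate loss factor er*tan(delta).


Loss = 650 * 0.0326 = 21.19

21.19


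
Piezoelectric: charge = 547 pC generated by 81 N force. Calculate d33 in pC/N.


d33 = 547 / 81 = 6.8 pC/N

6.8


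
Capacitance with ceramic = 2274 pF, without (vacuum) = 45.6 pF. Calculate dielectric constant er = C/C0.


er = 2274 / 45.6 = 49.87

49.87


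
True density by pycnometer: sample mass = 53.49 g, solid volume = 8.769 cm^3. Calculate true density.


TD = 53.49 / 8.769 = 6.1 g/cm^3

6.1


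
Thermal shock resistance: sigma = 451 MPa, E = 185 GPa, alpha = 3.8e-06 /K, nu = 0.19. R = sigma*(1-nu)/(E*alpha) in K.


R = 451*(1-0.19)/(185*1000*3.8e-06) = 520 K

520


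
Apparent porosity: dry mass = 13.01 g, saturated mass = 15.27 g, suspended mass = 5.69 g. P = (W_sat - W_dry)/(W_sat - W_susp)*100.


P = (15.27 - 13.01) / (15.27 - 5.69) * 100 = 2.26 / 9.58 * 100 = 23.6%

23.6


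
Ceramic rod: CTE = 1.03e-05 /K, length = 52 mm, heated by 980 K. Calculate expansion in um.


dL = 1.03e-05 * 52 * 980 * 1000 = 524.888 um

524.888


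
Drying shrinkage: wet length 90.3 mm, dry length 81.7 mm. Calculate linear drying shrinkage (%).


DS = (90.3 - 81.7) / 90.3 * 100 = 9.52%

9.52


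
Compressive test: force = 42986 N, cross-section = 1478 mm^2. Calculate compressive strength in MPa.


CS = 42986 / 1478 = 29.1 MPa

29.1


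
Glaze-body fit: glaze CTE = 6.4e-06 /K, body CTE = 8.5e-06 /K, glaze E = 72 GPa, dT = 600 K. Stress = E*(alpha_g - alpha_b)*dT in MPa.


Stress = 72*1000*(6.4e-06 - 8.5e-06)*600 = -90.7 MPa

-90.7


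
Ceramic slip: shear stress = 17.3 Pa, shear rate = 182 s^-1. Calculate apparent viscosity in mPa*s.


eta = tau/gamma * 1000 = 17.3/182 * 1000 = 95.1 mPa*s

95.1


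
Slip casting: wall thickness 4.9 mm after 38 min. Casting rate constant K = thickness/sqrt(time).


K = 4.9 / sqrt(38) = 4.9 / 6.1644 = 0.795 mm/min^0.5

0.795


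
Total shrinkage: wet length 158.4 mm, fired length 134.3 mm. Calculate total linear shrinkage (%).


TS = (158.4 - 134.3) / 158.4 * 100 = 15.21%

15.21


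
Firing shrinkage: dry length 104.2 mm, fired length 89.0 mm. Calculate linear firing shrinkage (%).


FS = (104.2 - 89.0) / 104.2 * 100 = 14.59%

14.59


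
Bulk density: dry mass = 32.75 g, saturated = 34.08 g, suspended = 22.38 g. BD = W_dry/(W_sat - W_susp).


BD = 32.75 / (34.08 - 22.38) = 32.75 / 11.7 = 2.799 g/cm^3

2.799


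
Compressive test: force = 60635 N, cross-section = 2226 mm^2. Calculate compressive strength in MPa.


CS = 60635 / 2226 = 27.2 MPa

27.2


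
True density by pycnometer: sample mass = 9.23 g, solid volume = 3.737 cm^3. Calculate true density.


TD = 9.23 / 3.737 = 2.47 g/cm^3

2.47


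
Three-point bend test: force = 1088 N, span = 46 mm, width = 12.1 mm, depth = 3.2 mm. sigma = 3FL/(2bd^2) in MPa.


sigma = 3*1088*46/(2*12.1*3.2^2) = 605.9 MPa

605.9


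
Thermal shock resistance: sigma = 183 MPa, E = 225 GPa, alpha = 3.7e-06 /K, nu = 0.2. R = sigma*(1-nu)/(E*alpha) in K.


R = 183*(1-0.2)/(225*1000*3.7e-06) = 176 K

176


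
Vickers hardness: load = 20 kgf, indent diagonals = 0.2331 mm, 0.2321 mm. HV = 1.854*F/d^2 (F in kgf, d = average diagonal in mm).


d_avg = (0.2331+0.2321)/2 = 0.2326 mm
HV = 1.854*20/0.2326^2 = 685

685


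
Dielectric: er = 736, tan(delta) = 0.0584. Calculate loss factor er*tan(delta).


Loss = 736 * 0.0584 = 42.982

42.982


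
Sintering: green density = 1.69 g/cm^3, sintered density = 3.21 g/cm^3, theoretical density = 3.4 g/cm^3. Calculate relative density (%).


Relative = 3.21 / 3.4 * 100 = 94.4%

94.4


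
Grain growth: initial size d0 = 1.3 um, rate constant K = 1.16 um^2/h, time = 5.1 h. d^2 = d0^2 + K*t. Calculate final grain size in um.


d^2 = 1.3^2 + 1.16*5.1 = 7.606
d = sqrt(7.606) = 2.76 um

2.76


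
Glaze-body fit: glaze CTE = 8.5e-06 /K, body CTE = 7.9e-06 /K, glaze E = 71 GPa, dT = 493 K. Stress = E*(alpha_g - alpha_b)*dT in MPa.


Stress = 71*1000*(8.5e-06 - 7.9e-06)*493 = 21.0 MPa

21.0


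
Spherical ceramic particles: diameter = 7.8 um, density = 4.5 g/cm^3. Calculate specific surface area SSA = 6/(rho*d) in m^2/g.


SSA = 6 / (4.5 * 7.8) = 0.171 m^2/g

0.171


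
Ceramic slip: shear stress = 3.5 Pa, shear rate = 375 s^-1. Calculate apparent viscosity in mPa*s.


eta = tau/gamma * 1000 = 3.5/375 * 1000 = 9.3 mPa*s

9.3


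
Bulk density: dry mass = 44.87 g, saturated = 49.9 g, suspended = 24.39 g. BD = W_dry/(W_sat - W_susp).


BD = 44.87 / (49.9 - 24.39) = 44.87 / 25.51 = 1.759 g/cm^3

1.759


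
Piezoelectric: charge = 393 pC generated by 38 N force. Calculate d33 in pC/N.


d33 = 393 / 38 = 10.3 pC/N

10.3


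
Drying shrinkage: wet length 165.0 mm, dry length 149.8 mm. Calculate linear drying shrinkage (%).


DS = (165.0 - 149.8) / 165.0 * 100 = 9.21%

9.21


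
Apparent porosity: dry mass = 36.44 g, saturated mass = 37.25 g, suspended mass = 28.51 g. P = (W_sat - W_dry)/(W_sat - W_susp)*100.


P = (37.25 - 36.44) / (37.25 - 28.51) * 100 = 0.81 / 8.74 * 100 = 9.3%

9.3


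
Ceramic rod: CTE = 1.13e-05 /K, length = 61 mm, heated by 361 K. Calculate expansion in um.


dL = 1.13e-05 * 61 * 361 * 1000 = 248.837 um

248.837


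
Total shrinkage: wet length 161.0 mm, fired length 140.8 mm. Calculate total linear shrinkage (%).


TS = (161.0 - 140.8) / 161.0 * 100 = 12.55%

12.55


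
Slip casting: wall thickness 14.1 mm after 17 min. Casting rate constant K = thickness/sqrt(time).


K = 14.1 / sqrt(17) = 14.1 / 4.1231 = 3.42 mm/min^0.5

3.42


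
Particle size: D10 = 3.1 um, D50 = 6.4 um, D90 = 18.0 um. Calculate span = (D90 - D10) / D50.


Span = (18.0 - 3.1) / 6.4 = 14.9 / 6.4 = 2.328

2.328


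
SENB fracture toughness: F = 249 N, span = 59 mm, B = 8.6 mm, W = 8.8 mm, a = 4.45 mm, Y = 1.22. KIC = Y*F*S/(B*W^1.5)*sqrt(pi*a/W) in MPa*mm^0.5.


KIC = 1.22*249*59/(8.6*8.8^1.5)*sqrt(pi*4.45/8.8) = 100.62

100.62


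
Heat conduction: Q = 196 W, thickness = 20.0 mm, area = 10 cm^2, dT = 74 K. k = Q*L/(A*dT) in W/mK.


k = 196*20.0/1000/(10/10000*74) = 52.97 W/mK

52.97


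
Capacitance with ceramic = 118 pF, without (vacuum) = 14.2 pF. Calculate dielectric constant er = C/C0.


er = 118 / 14.2 = 8.31

8.31


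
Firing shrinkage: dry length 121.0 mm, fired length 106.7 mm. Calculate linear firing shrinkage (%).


FS = (121.0 - 106.7) / 121.0 * 100 = 11.82%

11.82


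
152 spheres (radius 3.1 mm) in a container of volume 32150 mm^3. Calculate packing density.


V_sphere = 4/3*pi*3.1^3 = 124.7882 mm^3
Total V = 152*124.7882 = 18967.8064 mm^3
PD = 18967.8064 / 32150 = 0.59

0.59


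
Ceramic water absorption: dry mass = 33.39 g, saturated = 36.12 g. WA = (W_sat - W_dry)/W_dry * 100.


WA = (36.12 - 33.39) / 33.39 * 100 = 8.18%

8.18


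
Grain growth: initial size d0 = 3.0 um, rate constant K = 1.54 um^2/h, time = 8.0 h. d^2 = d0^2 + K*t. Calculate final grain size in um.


d^2 = 3.0^2 + 1.54*8.0 = 21.32
d = sqrt(21.32) = 4.62 um

4.62


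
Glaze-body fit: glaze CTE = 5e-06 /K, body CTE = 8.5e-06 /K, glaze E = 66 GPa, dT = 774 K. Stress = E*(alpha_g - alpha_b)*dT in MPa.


Stress = 66*1000*(5e-06 - 8.5e-06)*774 = -178.8 MPa

-178.8


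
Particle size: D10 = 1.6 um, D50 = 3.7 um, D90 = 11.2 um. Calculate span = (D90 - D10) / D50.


Span = (11.2 - 1.6) / 3.7 = 9.6 / 3.7 = 2.595

2.595


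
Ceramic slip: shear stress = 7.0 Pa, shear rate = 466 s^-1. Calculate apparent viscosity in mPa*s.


eta = tau/gamma * 1000 = 7.0/466 * 1000 = 15.0 mPa*s

15.0


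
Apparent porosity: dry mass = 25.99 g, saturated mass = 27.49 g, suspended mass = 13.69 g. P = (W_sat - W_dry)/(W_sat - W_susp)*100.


P = (27.49 - 25.99) / (27.49 - 13.69) * 100 = 1.5 / 13.8 * 100 = 10.9%

10.9


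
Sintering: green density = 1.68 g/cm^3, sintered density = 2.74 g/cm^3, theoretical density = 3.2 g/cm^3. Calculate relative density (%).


Relative = 2.74 / 3.2 * 100 = 85.6%

85.6


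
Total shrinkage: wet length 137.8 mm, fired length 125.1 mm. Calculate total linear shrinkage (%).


TS = (137.8 - 125.1) / 137.8 * 100 = 9.22%

9.22


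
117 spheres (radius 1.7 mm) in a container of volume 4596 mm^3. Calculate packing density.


V_sphere = 4/3*pi*1.7^3 = 20.5795 mm^3
Total V = 117*20.5795 = 2407.8015 mm^3
PD = 2407.8015 / 4596 = 0.524

0.524


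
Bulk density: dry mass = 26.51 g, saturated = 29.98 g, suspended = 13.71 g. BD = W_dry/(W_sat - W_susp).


BD = 26.51 / (29.98 - 13.71) = 26.51 / 16.27 = 1.629 g/cm^3

1.629


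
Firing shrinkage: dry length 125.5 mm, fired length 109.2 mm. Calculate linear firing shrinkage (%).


FS = (125.5 - 109.2) / 125.5 * 100 = 12.99%

12.99


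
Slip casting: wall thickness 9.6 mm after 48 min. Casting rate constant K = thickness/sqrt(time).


K = 9.6 / sqrt(48) = 9.6 / 6.9282 = 1.386 mm/min^0.5

1.386


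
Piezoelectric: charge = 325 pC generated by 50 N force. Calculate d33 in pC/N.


d33 = 325 / 50 = 6.5 pC/N

6.5


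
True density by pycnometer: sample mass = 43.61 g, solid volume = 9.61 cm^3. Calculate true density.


TD = 43.61 / 9.61 = 4.538 g/cm^3

4.538


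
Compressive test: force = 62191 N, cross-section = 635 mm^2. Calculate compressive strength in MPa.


CS = 62191 / 635 = 97.9 MPa

97.9


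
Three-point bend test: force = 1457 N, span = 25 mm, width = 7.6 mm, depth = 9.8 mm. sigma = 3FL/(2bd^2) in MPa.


sigma = 3*1457*25/(2*7.6*9.8^2) = 74.9 MPa

74.9


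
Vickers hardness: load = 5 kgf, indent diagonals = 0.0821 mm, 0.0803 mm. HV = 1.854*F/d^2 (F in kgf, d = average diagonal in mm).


d_avg = (0.0821+0.0803)/2 = 0.0812 mm
HV = 1.854*5/0.0812^2 = 1406

1406


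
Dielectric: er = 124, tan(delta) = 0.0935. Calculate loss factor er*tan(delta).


Loss = 124 * 0.0935 = 11.594

11.594


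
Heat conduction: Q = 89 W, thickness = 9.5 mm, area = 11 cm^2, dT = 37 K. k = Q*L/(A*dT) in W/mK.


k = 89*9.5/1000/(11/10000*37) = 20.77 W/mK

20.77


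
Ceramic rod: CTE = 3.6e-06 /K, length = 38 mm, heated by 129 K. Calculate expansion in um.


dL = 3.6e-06 * 38 * 129 * 1000 = 17.647 um

17.647


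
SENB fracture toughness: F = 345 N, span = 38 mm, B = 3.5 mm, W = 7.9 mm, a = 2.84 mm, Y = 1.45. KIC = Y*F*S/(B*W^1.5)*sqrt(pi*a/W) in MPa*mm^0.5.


KIC = 1.45*345*38/(3.5*7.9^1.5)*sqrt(pi*2.84/7.9) = 259.95

259.95


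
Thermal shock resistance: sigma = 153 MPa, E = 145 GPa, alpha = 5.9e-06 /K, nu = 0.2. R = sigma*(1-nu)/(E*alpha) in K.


R = 153*(1-0.2)/(145*1000*5.9e-06) = 143 K

143


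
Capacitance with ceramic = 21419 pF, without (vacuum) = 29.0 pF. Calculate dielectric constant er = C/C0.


er = 21419 / 29.0 = 738.59

738.59


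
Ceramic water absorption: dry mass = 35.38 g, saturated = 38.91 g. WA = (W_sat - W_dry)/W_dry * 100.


WA = (38.91 - 35.38) / 35.38 * 100 = 9.98%

9.98


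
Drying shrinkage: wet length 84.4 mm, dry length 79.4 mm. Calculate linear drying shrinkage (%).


DS = (84.4 - 79.4) / 84.4 * 100 = 5.92%

5.92


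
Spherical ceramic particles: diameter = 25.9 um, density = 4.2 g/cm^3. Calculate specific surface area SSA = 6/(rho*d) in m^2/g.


SSA = 6 / (4.2 * 25.9) = 0.055 m^2/g

0.055


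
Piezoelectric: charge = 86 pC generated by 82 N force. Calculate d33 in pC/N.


d33 = 86 / 82 = 1.0 pC/N

1.0


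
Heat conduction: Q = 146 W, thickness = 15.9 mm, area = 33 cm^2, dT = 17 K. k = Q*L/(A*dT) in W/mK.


k = 146*15.9/1000/(33/10000*17) = 41.38 W/mK

41.38


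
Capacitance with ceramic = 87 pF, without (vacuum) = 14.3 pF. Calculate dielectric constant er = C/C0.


er = 87 / 14.3 = 6.08

6.08


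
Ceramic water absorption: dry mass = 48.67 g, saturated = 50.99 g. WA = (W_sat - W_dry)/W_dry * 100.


WA = (50.99 - 48.67) / 48.67 * 100 = 4.77%

4.77


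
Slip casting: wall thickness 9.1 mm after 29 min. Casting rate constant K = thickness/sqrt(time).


K = 9.1 / sqrt(29) = 9.1 / 5.3852 = 1.69 mm/min^0.5

1.69


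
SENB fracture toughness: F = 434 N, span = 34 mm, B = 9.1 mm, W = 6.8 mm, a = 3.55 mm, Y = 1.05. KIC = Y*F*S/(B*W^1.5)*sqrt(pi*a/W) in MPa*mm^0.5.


KIC = 1.05*434*34/(9.1*6.8^1.5)*sqrt(pi*3.55/6.8) = 122.97

122.97


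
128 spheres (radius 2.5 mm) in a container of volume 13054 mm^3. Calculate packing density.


V_sphere = 4/3*pi*2.5^3 = 65.4498 mm^3
Total V = 128*65.4498 = 8377.5744 mm^3
PD = 8377.5744 / 13054 = 0.642

0.642


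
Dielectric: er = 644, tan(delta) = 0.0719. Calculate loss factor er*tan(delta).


Loss = 644 * 0.0719 = 46.304

46.304


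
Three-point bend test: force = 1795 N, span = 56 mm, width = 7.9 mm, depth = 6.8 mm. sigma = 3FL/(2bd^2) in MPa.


sigma = 3*1795*56/(2*7.9*6.8^2) = 412.8 MPa

412.8


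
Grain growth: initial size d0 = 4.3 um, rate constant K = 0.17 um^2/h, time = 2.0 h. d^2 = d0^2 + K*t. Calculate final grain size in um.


d^2 = 4.3^2 + 0.17*2.0 = 18.83
d = sqrt(18.83) = 4.34 um

4.34


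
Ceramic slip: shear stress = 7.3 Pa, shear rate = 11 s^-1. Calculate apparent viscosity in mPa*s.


eta = tau/gamma * 1000 = 7.3/11 * 1000 = 663.6 mPa*s

663.6


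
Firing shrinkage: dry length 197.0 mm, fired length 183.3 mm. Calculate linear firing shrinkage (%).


FS = (197.0 - 183.3) / 197.0 * 100 = 6.95%

6.95


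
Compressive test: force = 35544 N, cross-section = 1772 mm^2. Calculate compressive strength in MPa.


CS = 35544 / 1772 = 20.1 MPa

20.1


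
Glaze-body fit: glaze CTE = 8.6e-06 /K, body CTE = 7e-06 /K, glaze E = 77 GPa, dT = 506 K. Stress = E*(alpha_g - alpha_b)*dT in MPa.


Stress = 77*1000*(8.6e-06 - 7e-06)*506 = 62.3 MPa

62.3


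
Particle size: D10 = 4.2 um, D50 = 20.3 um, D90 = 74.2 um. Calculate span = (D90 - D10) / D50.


Span = (74.2 - 4.2) / 20.3 = 70.0 / 20.3 = 3.448

3.448


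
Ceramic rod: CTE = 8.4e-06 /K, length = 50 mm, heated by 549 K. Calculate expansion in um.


dL = 8.4e-06 * 50 * 549 * 1000 = 230.58 um

230.58


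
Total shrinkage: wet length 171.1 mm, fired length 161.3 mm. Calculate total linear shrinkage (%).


TS = (171.1 - 161.3) / 171.1 * 100 = 5.73%

5.73


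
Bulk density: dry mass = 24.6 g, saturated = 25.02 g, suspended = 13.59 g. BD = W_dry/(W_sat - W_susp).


BD = 24.6 / (25.02 - 13.59) = 24.6 / 11.43 = 2.152 g/cm^3

2.152


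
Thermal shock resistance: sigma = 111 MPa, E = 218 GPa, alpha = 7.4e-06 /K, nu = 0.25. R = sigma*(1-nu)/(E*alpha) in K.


R = 111*(1-0.25)/(218*1000*7.4e-06) = 52 K

52


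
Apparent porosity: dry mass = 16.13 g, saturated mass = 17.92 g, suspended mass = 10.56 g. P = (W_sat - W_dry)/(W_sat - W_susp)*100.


P = (17.92 - 16.13) / (17.92 - 10.56) * 100 = 1.79 / 7.36 * 100 = 24.3%

24.3


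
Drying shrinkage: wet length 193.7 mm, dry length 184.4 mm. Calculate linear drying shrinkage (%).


DS = (193.7 - 184.4) / 193.7 * 100 = 4.8%

4.8


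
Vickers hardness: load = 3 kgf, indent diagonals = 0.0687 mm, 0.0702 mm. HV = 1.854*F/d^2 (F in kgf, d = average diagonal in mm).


d_avg = (0.0687+0.0702)/2 = 0.06945 mm
HV = 1.854*3/0.06945^2 = 1153

1153


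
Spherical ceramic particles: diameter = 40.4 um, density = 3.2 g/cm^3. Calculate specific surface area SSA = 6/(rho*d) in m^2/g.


SSA = 6 / (3.2 * 40.4) = 0.046 m^2/g

0.046


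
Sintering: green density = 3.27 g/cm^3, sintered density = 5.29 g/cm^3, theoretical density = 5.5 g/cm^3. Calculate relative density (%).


Relative = 5.29 / 5.5 * 100 = 96.2%

96.2


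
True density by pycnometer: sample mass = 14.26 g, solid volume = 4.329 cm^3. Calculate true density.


TD = 14.26 / 4.329 = 3.294 g/cm^3

3.294


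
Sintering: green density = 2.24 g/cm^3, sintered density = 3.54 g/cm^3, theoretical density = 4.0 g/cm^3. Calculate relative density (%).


Relative = 3.54 / 4.0 * 100 = 88.5%

88.5


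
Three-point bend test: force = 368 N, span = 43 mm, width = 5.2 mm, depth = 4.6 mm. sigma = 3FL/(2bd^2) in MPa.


sigma = 3*368*43/(2*5.2*4.6^2) = 215.7 MPa

215.7


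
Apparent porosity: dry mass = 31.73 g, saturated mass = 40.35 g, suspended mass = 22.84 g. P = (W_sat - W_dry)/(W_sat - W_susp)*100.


P = (40.35 - 31.73) / (40.35 - 22.84) * 100 = 8.62 / 17.51 * 100 = 49.2%

49.2


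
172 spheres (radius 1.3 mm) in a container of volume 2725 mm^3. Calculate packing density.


V_sphere = 4/3*pi*1.3^3 = 9.2028 mm^3
Total V = 172*9.2028 = 1582.8816 mm^3
PD = 1582.8816 / 2725 = 0.581

0.581


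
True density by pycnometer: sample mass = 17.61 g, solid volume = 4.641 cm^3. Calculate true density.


TD = 17.61 / 4.641 = 3.794 g/cm^3

3.794


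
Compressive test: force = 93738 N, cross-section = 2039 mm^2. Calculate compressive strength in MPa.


CS = 93738 / 2039 = 46.0 MPa

46.0


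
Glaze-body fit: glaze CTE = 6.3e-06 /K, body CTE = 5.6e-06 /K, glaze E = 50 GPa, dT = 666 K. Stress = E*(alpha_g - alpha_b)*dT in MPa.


Stress = 50*1000*(6.3e-06 - 5.6e-06)*666 = 23.3 MPa

23.3


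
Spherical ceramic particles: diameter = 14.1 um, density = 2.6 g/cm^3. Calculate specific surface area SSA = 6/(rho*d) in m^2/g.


SSA = 6 / (2.6 * 14.1) = 0.164 m^2/g

0.164


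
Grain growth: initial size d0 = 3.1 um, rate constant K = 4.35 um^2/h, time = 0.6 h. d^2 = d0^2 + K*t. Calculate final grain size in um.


d^2 = 3.1^2 + 4.35*0.6 = 12.22
d = sqrt(12.22) = 3.5 um

3.5


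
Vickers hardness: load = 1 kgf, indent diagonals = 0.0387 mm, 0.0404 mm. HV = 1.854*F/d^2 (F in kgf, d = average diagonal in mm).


d_avg = (0.0387+0.0404)/2 = 0.03955 mm
HV = 1.854*1/0.03955^2 = 1185

1185


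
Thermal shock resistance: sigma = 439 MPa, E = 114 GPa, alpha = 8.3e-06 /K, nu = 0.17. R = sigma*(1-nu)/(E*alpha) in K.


R = 439*(1-0.17)/(114*1000*8.3e-06) = 385 K

385


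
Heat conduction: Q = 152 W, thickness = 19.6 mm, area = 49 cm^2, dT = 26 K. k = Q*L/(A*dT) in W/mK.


k = 152*19.6/1000/(49/10000*26) = 23.38 W/mK

23.38


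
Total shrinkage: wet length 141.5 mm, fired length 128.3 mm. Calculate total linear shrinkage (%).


TS = (141.5 - 128.3) / 141.5 * 100 = 9.33%

9.33


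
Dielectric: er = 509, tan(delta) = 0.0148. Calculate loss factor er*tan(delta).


Loss = 509 * 0.0148 = 7.533

7.533


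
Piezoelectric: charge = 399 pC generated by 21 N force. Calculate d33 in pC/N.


d33 = 399 / 21 = 19.0 pC/N

19.0


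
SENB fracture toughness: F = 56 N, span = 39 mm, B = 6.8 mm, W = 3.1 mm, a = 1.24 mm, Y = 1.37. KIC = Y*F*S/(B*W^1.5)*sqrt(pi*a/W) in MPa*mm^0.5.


KIC = 1.37*56*39/(6.8*3.1^1.5)*sqrt(pi*1.24/3.1) = 90.37

90.37


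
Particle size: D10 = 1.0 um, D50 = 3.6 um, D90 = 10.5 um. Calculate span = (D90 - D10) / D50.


Span = (10.5 - 1.0) / 3.6 = 9.5 / 3.6 = 2.639

2.639


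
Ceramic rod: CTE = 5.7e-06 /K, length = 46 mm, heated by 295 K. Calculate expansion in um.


dL = 5.7e-06 * 46 * 295 * 1000 = 77.349 um

77.349


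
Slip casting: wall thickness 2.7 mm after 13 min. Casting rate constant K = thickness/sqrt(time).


K = 2.7 / sqrt(13) = 2.7 / 3.6056 = 0.749 mm/min^0.5

0.749


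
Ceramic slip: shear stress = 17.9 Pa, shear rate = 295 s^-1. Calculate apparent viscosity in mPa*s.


eta = tau/gamma * 1000 = 17.9/295 * 1000 = 60.7 mPa*s

60.7


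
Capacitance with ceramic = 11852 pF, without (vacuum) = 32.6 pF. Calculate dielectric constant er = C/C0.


er = 11852 / 32.6 = 363.56

363.56


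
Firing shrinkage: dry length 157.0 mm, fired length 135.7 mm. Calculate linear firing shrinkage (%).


FS = (157.0 - 135.7) / 157.0 * 100 = 13.57%

13.57


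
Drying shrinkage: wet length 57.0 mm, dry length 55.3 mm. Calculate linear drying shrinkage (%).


DS = (57.0 - 55.3) / 57.0 * 100 = 2.98%

2.98


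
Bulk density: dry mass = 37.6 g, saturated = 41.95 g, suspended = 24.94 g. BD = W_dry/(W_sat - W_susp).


BD = 37.6 / (41.95 - 24.94) = 37.6 / 17.01 = 2.21 g/cm^3

2.21


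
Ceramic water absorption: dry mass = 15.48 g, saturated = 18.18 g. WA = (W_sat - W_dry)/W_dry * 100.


WA = (18.18 - 15.48) / 15.48 * 100 = 17.44%

17.44


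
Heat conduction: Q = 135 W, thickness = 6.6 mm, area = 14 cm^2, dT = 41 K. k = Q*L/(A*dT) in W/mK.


k = 135*6.6/1000/(14/10000*41) = 15.52 W/mK

15.52


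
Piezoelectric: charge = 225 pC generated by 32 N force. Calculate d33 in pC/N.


d33 = 225 / 32 = 7.0 pC/N

7.0


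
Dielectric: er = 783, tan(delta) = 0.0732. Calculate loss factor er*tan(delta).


Loss = 783 * 0.0732 = 57.316

57.316


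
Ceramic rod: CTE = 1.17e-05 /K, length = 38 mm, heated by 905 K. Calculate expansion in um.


dL = 1.17e-05 * 38 * 905 * 1000 = 402.363 um

402.363


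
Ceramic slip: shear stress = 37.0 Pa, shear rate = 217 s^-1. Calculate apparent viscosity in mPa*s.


eta = tau/gamma * 1000 = 37.0/217 * 1000 = 170.5 mPa*s

170.5


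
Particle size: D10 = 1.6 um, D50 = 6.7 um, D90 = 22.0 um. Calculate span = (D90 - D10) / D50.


Span = (22.0 - 1.6) / 6.7 = 20.4 / 6.7 = 3.045

3.045


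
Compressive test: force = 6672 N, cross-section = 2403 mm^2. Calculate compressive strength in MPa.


CS = 6672 / 2403 = 2.8 MPa

2.8


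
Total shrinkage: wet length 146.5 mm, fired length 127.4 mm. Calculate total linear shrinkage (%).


TS = (146.5 - 127.4) / 146.5 * 100 = 13.04%

13.04


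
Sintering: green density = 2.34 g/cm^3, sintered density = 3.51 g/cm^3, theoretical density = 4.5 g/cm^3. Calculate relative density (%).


Relative = 3.51 / 4.5 * 100 = 78.0%

78.0


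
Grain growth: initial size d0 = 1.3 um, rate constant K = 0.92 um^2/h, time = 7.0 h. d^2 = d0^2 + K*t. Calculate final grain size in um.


d^2 = 1.3^2 + 0.92*7.0 = 8.13
d = sqrt(8.13) = 2.85 um

2.85


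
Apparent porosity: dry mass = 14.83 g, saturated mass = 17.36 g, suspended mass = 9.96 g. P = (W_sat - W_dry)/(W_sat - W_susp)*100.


P = (17.36 - 14.83) / (17.36 - 9.96) * 100 = 2.53 / 7.4 * 100 = 34.2%

34.2


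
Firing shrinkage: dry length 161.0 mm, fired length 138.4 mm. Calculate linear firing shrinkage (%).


FS = (161.0 - 138.4) / 161.0 * 100 = 14.04%

14.04


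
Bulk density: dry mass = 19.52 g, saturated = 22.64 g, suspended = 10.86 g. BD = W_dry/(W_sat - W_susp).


BD = 19.52 / (22.64 - 10.86) = 19.52 / 11.78 = 1.657 g/cm^3

1.657


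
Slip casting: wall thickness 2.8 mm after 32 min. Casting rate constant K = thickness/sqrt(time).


K = 2.8 / sqrt(32) = 2.8 / 5.6569 = 0.495 mm/min^0.5

0.495


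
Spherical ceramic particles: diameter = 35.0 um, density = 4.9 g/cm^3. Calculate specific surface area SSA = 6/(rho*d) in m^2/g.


SSA = 6 / (4.9 * 35.0) = 0.035 m^2/g

0.035


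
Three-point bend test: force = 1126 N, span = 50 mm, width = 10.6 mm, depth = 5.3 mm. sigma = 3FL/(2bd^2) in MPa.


sigma = 3*1126*50/(2*10.6*5.3^2) = 283.6 MPa

283.6


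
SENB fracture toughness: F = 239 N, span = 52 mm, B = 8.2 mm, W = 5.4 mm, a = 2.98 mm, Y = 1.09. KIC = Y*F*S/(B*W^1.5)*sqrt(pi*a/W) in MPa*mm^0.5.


KIC = 1.09*239*52/(8.2*5.4^1.5)*sqrt(pi*2.98/5.4) = 173.34

173.34


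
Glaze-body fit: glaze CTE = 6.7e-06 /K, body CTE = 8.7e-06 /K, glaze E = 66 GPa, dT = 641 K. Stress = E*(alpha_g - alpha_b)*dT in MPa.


Stress = 66*1000*(6.7e-06 - 8.7e-06)*641 = -84.6 MPa

-84.6


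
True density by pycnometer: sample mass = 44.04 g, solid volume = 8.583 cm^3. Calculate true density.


TD = 44.04 / 8.583 = 5.131 g/cm^3

5.131


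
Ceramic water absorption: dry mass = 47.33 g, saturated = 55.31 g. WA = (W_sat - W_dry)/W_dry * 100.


WA = (55.31 - 47.33) / 47.33 * 100 = 16.86%

16.86


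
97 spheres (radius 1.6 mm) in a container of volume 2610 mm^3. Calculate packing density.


V_sphere = 4/3*pi*1.6^3 = 17.1573 mm^3
Total V = 97*17.1573 = 1664.2581 mm^3
PD = 1664.2581 / 2610 = 0.638

0.638


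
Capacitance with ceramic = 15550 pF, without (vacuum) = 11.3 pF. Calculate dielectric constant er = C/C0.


er = 15550 / 11.3 = 1376.11

1376.11


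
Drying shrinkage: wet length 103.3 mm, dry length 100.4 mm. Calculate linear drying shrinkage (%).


DS = (103.3 - 100.4) / 103.3 * 100 = 2.81%

2.81


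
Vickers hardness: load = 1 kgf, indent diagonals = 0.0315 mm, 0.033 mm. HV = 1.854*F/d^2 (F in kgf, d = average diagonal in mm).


d_avg = (0.0315+0.033)/2 = 0.03225 mm
HV = 1.854*1/0.03225^2 = 1783

1783


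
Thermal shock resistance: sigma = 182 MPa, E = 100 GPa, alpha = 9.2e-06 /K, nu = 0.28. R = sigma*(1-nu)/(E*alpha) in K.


R = 182*(1-0.28)/(100*1000*9.2e-06) = 142 K

142


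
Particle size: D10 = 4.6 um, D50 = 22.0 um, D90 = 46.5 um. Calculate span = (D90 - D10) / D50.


Span = (46.5 - 4.6) / 22.0 = 41.9 / 22.0 = 1.905

1.905


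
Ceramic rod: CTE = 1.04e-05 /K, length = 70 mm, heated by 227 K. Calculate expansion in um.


dL = 1.04e-05 * 70 * 227 * 1000 = 165.256 um

165.256


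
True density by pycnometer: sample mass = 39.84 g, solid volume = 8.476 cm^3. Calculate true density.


TD = 39.84 / 8.476 = 4.7 g/cm^3

4.7


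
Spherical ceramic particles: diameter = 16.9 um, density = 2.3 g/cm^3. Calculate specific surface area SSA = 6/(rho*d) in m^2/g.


SSA = 6 / (2.3 * 16.9) = 0.154 m^2/g

0.154


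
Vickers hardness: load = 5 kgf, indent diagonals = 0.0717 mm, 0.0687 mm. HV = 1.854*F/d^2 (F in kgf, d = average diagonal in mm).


d_avg = (0.0717+0.0687)/2 = 0.0702 mm
HV = 1.854*5/0.0702^2 = 1881

1881


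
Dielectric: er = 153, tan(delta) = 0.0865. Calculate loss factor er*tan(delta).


Loss = 153 * 0.0865 = 13.235

13.235


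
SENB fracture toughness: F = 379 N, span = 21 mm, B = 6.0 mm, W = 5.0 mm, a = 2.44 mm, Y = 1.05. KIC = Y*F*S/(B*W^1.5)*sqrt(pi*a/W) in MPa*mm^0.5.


KIC = 1.05*379*21/(6.0*5.0^1.5)*sqrt(pi*2.44/5.0) = 154.25

154.25


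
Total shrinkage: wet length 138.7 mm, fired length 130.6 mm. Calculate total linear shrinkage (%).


TS = (138.7 - 130.6) / 138.7 * 100 = 5.84%

5.84


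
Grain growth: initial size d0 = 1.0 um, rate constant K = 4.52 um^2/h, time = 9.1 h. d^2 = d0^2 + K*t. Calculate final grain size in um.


d^2 = 1.0^2 + 4.52*9.1 = 42.132
d = sqrt(42.132) = 6.49 um

6.49


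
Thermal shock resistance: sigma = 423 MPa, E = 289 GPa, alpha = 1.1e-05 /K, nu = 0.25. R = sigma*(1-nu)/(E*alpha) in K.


R = 423*(1-0.25)/(289*1000*1.1e-05) = 100 K

100


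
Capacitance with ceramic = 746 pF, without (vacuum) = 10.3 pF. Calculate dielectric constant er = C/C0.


er = 746 / 10.3 = 72.43

72.43


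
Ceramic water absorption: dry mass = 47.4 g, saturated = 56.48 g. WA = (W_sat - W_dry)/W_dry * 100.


WA = (56.48 - 47.4) / 47.4 * 100 = 19.16%

19.16


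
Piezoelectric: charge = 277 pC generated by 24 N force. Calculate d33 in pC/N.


d33 = 277 / 24 = 11.5 pC/N

11.5


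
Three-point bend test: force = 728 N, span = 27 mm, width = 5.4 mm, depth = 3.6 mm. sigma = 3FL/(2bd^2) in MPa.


sigma = 3*728*27/(2*5.4*3.6^2) = 421.3 MPa

421.3


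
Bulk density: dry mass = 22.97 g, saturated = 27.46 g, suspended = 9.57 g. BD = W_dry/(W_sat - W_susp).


BD = 22.97 / (27.46 - 9.57) = 22.97 / 17.89 = 1.284 g/cm^3

1.284


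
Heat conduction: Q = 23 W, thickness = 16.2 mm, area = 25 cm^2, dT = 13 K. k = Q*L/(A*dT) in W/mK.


k = 23*16.2/1000/(25/10000*13) = 11.46 W/mK

11.46


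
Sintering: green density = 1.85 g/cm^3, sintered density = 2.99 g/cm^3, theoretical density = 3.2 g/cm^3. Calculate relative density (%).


Relative = 2.99 / 3.2 * 100 = 93.4%

93.4


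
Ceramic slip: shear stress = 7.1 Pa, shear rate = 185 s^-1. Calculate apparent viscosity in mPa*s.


eta = tau/gamma * 1000 = 7.1/185 * 1000 = 38.4 mPa*s

38.4


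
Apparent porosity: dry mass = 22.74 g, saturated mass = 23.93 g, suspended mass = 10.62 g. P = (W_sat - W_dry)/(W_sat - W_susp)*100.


P = (23.93 - 22.74) / (23.93 - 10.62) * 100 = 1.19 / 13.31 * 100 = 8.9%

8.9


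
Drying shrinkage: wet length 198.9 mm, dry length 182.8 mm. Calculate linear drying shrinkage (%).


DS = (198.9 - 182.8) / 198.9 * 100 = 8.09%

8.09


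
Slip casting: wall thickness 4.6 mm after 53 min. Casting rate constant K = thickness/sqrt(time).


K = 4.6 / sqrt(53) = 4.6 / 7.2801 = 0.632 mm/min^0.5

0.632


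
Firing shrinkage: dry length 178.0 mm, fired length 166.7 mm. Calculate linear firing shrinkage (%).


FS = (178.0 - 166.7) / 178.0 * 100 = 6.35%

6.35


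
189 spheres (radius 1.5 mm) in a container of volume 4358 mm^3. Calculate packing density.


V_sphere = 4/3*pi*1.5^3 = 14.1372 mm^3
Total V = 189*14.1372 = 2671.9308 mm^3
PD = 2671.9308 / 4358 = 0.613

0.613


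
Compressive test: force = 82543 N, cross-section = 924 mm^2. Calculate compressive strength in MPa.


CS = 82543 / 924 = 89.3 MPa

89.3
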